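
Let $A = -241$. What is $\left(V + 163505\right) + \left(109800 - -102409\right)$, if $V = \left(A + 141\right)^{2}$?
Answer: $385714$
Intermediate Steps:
$V = 10000$ ($V = \left(-241 + 141\right)^{2} = \left(-100\right)^{2} = 10000$)
$\left(V + 163505\right) + \left(109800 - -102409\right) = \left(10000 + 163505\right) + \left(109800 - -102409\right) = 173505 + \left(109800 + 102409\right) = 173505 + 212209 = 385714$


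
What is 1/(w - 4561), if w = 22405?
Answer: 1/17844 ≈ 5.6041e-5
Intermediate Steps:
1/(w - 4561) = 1/(22405 - 4561) = 1/17844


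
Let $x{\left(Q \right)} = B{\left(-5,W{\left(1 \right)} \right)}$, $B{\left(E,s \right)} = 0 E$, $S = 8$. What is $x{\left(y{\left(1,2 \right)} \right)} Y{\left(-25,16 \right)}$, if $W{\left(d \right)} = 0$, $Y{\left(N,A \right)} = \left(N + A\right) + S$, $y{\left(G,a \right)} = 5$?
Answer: $0$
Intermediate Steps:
$Y{\left(N,A \right)} = 8 + A + N$ ($Y{\left(N,A \right)} = \left(N + A\right) + 8 = \left(A + N\right) + 8 = 8 + A + N$)
$B{\left(E,s \right)} = 0$
$x{\left(Q \right)} = 0$
$x{\left(y{\left(1,2 \right)} \right)} Y{\left(-25,16 \right)} = 0 \left(8 + 16 - 25\right) = 0 \left(-1\right) = 0$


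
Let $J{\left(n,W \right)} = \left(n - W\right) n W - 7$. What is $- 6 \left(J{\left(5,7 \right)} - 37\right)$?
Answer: $684$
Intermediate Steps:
$J{\left(n,W \right)} = -7 + W n \left(n - W\right)$ ($J{\left(n,W \right)} = n \left(n - W\right) W - 7 = W n \left(n - W\right) - 7 = -7 + W n \left(n - W\right)$)
$- 6 \left(J{\left(5,7 \right)} - 37\right) = - 6 \left(\left(-7 + 7 \cdot 5^{2} - 5 \cdot 7^{2}\right) - 37\right) = - 6 \left(\left(-7 + 7 \cdot 25 - 5 \cdot 49\right) - 37\right) = - 6 \left(\left(-7 + 175 - 245\right) - 37\right) = - 6 \left(-77 - 37\right) = \left(-6\right) \left(-114\right) = 684$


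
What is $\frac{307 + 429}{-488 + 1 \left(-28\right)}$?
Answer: $- \frac{184}{129} \approx -1.4264$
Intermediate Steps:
$\frac{307 + 429}{-488 + 1 \left(-28\right)} = \frac{736}{-488 - 28} = \frac{736}{-516} = 736 \left(- \frac{1}{516}\right) = - \frac{184}{129}$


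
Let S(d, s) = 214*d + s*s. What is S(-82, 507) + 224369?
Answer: 463870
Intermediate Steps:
S(d, s) = s² + 214*d (S(d, s) = 214*d + s² = s² + 214*d)
S(-82, 507) + 224369 = (507² + 214*(-82)) + 224369 = (257049 - 17548) + 224369 = 239501 + 224369 = 463870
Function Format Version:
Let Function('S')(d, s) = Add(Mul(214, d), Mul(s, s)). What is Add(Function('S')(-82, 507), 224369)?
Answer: 463870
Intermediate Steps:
Function('S')(d, s) = Add(Pow(s, 2), Mul(214, d)) (Function('S')(d, s) = Add(Mul(214, d), Pow(s, 2)) = Add(Pow(s, 2), Mul(214, d)))
Add(Function('S')(-82, 507), 224369) = Add(Add(Pow(507, 2), Mul(214, -82)), 224369) = Add(Add(257049, -17548), 224369) = Add(239501, 224369) = 463870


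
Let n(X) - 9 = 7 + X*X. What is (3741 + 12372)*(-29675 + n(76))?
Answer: -384826779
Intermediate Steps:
n(X) = 16 + X² (n(X) = 9 + (7 + X*X) = 9 + (7 + X²) = 16 + X²)
(3741 + 12372)*(-29675 + n(76)) = (3741 + 12372)*(-29675 + (16 + 76²)) = 16113*(-29675 + (16 + 5776)) = 16113*(-29675 + 5792) = 16113*(-23883) = -384826779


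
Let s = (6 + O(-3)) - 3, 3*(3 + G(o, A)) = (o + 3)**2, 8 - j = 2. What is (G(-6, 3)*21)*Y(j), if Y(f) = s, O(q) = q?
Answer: 0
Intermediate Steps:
j = 6 (j = 8 - 1*2 = 8 - 2 = 6)
G(o, A) = -3 + (3 + o)**2/3 (G(o, A) = -3 + (o + 3)**2/3 = -3 + (3 + o)**2/3)
s = 0 (s = (6 - 3) - 3 = 3 - 3 = 0)
Y(f) = 0
(G(-6, 3)*21)*Y(j) = (((1/3)*(-6)*(6 - 6))*21)*0 = (((1/3)*(-6)*0)*21)*0 = (0*21)*0 = 0*0 = 0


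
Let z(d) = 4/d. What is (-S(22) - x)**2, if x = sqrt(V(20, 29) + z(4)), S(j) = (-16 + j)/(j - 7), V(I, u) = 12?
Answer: 329/25 + 4*sqrt(13)/5 ≈ 16.044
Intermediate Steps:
S(j) = (-16 + j)/(-7 + j)
x = sqrt(13) (x = sqrt(12 + 4/4) = sqrt(12 + 4*(1/4)) = sqrt(12 + 1) = sqrt(13) ≈ 3.6056)
(-S(22) - x)**2 = (-(-16 + 22)/(-7 + 22) - sqrt(13))**2 = (-6/15 - sqrt(13))**2 = (-1*2/5 - sqrt(13))**2 = (-2/5 - sqrt(13))**2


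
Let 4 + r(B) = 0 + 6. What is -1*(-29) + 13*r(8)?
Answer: 55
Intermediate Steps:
r(B) = 2 (r(B) = -4 + (0 + 6) = -4 + 6 = 2)
-1*(-29) + 13*r(8) = -1*(-29) + 13*2 = 29 + 26 = 55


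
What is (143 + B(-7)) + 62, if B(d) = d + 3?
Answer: 201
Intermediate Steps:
B(d) = 3 + d
(143 + B(-7)) + 62 = (143 + (3 - 7)) + 62 = (143 - 4) + 62 = 139 + 62 = 201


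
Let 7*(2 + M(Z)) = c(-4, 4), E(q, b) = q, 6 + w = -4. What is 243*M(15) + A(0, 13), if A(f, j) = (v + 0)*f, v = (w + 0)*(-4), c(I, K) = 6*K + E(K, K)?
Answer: 486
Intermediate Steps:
w = -10 (w = -6 - 4 = -10)
c(I, K) = 7*K (c(I, K) = 6*K + K = 7*K)
v = 40 (v = (-10 + 0)*(-4) = -10*(-4) = 40)
M(Z) = 2 (M(Z) = -2 + (7*4)/7 = -2 + (⅐)*28 = -2 + 4 = 2)
A(f, j) = 40*f (A(f, j) = (40 + 0)*f = 40*f)
243*M(15) + A(0, 13) = 243*2 + 40*0 = 486 + 0 = 486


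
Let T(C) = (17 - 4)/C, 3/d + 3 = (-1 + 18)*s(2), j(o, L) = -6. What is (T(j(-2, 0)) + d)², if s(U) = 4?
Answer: 683929/152100 ≈ 4.4966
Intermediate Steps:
d = 3/65 (d = 3/(-3 + (-1 + 18)*4) = 3/(-3 + 17*4) = 3/(-3 + 68) = 3/65 ≈ 0.046154)
T(C) = 13/C
(T(j(-2, 0)) + d)² = (13/(-6) + 3/65)² = (13*(-⅙) + 3/65)² = (-13/6 + 3/65)² = (-827/390)² = 683929/152100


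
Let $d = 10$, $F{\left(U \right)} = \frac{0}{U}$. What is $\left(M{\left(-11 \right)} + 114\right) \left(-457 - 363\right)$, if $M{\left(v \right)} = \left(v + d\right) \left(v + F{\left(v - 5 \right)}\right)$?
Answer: $-102500$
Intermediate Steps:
$F{\left(U \right)} = 0$
$M{\left(v \right)} = v \left(10 + v\right)$ ($M{\left(v \right)} = \left(v + 10\right) \left(v + 0\right) = \left(10 + v\right) v = v \left(10 + v\right)$)
$\left(M{\left(-11 \right)} + 114\right) \left(-457 - 363\right) = \left(- 11 \left(10 - 11\right) + 114\right) \left(-457 - 363\right) = \left(\left(-11\right) \left(-1\right) + 114\right) \left(-820\right) = \left(11 + 114\right) \left(-820\right) = 125 \left(-820\right) = -102500$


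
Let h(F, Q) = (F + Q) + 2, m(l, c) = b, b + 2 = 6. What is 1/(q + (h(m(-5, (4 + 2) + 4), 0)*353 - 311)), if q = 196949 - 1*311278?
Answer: -1/112522 ≈ -8.8871e-6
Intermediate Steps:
b = 4 (b = -2 + 6 = 4)
m(l, c) = 4
h(F, Q) = 2 + F + Q
q = -114329 (q = 196949 - 311278 = -114329)
1/(q + (h(m(-5, (4 + 2) + 4), 0)*353 - 311)) = 1/(-114329 + ((2 + 4 + 0)*353 - 311)) = 1/(-114329 + (6*353 - 311)) = 1/(-114329 + (2118 - 311)) = 1/(-114329 + 1807) = 1/(-112522) = -1/112522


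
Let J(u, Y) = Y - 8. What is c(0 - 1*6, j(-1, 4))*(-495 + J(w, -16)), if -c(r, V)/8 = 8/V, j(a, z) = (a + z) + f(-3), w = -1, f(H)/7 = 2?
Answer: 33216/17 ≈ 1953.9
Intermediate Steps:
f(H) = 14 (f(H) = 7*2 = 14)
J(u, Y) = -8 + Y
j(a, z) = 14 + a + z (j(a, z) = (a + z) + 14 = 14 + a + z)
c(r, V) = -64/V
c(0 - 1*6, j(-1, 4))*(-495 + J(w, -16)) = (-64/(14 - 1 + 4))*(-495 + (-8 - 16)) = (-64/17)*(-495 - 24) = -64*1/17*(-519) = -64/17*(-519) = 33216/17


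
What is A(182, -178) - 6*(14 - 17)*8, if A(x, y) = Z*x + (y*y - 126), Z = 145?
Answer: 58092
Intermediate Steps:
A(x, y) = -126 + y² + 145*x (A(x, y) = 145*x + (y*y - 126) = 145*x + (y² - 126) = 145*x + (-126 + y²) = -126 + y² + 145*x)
A(182, -178) - 6*(14 - 17)*8 = (-126 + (-178)² + 145*182) - 6*(14 - 17)*8 = (-126 + 31684 + 26390) - 6*(-3)*8 = 57948 + 18*8 = 57948 + 144 = 58092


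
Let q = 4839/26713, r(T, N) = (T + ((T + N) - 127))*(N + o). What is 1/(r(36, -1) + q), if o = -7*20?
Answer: 26713/210930687 ≈ 0.00012664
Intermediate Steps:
o = -140 (o = -1*140 = -140)
r(T, N) = (-140 + N)*(-127 + N + 2*T) (r(T, N) = (T + ((T + N) - 127))*(N - 140) = (T + ((N + T) - 127))*(-140 + N) = (T + (-127 + N + T))*(-140 + N) = (-127 + N + 2*T)*(-140 + N) = (-140 + N)*(-127 + N + 2*T))
q = 4839/26713 (q = 4839*(1/26713) = 4839/26713 ≈ 0.18115)
1/(r(36, -1) + q) = 1/((17780 + (-1)² - 280*36 - 267*(-1) + 2*(-1)*36) + 4839/26713) = 1/((17780 + 1 - 10080 + 267 - 72) + 4839/26713) = 1/(7896 + 4839/26713) = 1/(210930687/26713) = 26713/210930687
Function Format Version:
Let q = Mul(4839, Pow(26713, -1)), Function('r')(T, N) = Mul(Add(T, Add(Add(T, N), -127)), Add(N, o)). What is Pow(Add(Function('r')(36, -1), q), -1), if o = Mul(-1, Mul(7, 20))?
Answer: Rational(26713, 210930687) ≈ 0.00012664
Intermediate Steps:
o = -140 (o = Mul(-1, 140) = -140)
Function('r')(T, N) = Mul(Add(-140, N), Add(-127, N, Mul(2, T))) (Function('r')(T, N) = Mul(Add(T, Add(Add(T, N), -127)), Add(N, -140)) = Mul(Add(T, Add(Add(N, T), -127)), Add(-140, N)) = Mul(Add(T, Add(-127, N, T)), Add(-140, N)) = Mul(Add(-127, N, Mul(2, T)), Add(-140, N)) = Mul(Add(-140, N), Add(-127, N, Mul(2, T))))
q = Rational(4839, 26713) (q = Mul(4839, Rational(1, 26713)) = Rational(4839, 26713) ≈ 0.18115)
Pow(Add(Function('r')(36, -1), q), -1) = Pow(Add(Add(17780, Pow(-1, 2), Mul(-280, 36), Mul(-267, -1), Mul(2, -1, 36)), Rational(4839, 26713)), -1) = Pow(Add(Add(17780, 1, -10080, 267, -72), Rational(4839, 26713)), -1) = Pow(Add(7896, Rational(4839, 26713)), -1) = Pow(Rational(210930687, 26713), -1) = Rational(26713, 210930687)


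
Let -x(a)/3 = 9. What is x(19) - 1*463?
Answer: -490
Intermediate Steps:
x(a) = -27 (x(a) = -3*9 = -27)
x(19) - 1*463 = -27 - 1*463 = -27 - 463 = -490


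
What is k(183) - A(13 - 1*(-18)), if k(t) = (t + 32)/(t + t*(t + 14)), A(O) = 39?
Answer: -1412911/36234 ≈ -38.994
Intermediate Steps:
k(t) = (32 + t)/(t + t*(14 + t))
k(183) - A(13 - 1*(-18)) = (32 + 183)/(183*(15 + 183)) - 1*39 = (1/183)*215/198 - 39 = (1/183)*(1/198)*215 - 39 = 215/36234 - 39 = -1412911/36234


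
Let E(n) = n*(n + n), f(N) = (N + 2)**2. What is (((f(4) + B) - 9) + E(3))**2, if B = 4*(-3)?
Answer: 1089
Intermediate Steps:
f(N) = (2 + N)**2
B = -12
E(n) = 2*n**2 (E(n) = n*(2*n) = 2*n**2)
(((f(4) + B) - 9) + E(3))**2 = ((((2 + 4)**2 - 12) - 9) + 2*3**2)**2 = (((6**2 - 12) - 9) + 2*9)**2 = (((36 - 12) - 9) + 18)**2 = ((24 - 9) + 18)**2 = (15 + 18)**2 = 33**2 = 1089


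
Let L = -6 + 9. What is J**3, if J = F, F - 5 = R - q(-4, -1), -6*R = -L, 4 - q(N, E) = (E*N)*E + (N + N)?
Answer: -9261/8 ≈ -1157.6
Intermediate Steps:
q(N, E) = 4 - 2*N - N*E**2 (q(N, E) = 4 - ((E*N)*E + (N + N)) = 4 - (N*E**2 + 2*N) = 4 - (2*N + N*E**2) = 4 + (-2*N - N*E**2) = 4 - 2*N - N*E**2)
L = 3
R = 1/2 (R = -(-1)*3/6 = -1/6*(-3) = 1/2 ≈ 0.50000)
F = -21/2 (F = 5 + (1/2 - (4 - 2*(-4) - 1*(-4)*(-1)**2)) = 5 + (1/2 - (4 + 8 - 1*(-4)*1)) = 5 + (1/2 - (4 + 8 + 4)) = 5 + (1/2 - 1*16) = 5 + (1/2 - 16) = 5 - 31/2 = -21/2 ≈ -10.500)
J = -21/2 ≈ -10.500
J**3 = (-21/2)**3 = -9261/8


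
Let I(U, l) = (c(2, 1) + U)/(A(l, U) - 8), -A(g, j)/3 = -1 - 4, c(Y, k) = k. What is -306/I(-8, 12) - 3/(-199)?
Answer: 60897/199 ≈ 306.02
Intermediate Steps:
A(g, j) = 15 (A(g, j) = -3*(-1 - 4) = -3*(-5) = 15)
I(U, l) = ⅐ + U/7 (I(U, l) = (1 + U)/(15 - 8) = (1 + U)/7 = (1 + U)*(⅐) = ⅐ + U/7)
-306/I(-8, 12) - 3/(-199) = -306/(⅐ + (⅐)*(-8)) - 3/(-199) = -306/(⅐ - 8/7) - 3*(-1/199) = -306/(-1) + 3/199 = -306*(-1) + 3/199 = 306 + 3/199 = 60897/199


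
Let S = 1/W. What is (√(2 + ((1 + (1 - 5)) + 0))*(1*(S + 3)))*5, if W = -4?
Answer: 55*I/4 ≈ 13.75*I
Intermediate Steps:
S = -¼ (S = 1/(-4) = -¼ ≈ -0.25000)
(√(2 + ((1 + (1 - 5)) + 0))*(1*(S + 3)))*5 = (√(2 + ((1 + (1 - 5)) + 0))*(1*(-¼ + 3)))*5 = (√(2 + ((1 - 4) + 0))*(1*(11/4)))*5 = (√(2 + (-3 + 0))*(11/4))*5 = (√(2 - 3)*(11/4))*5 = (√(-1)*(11/4))*5 = (I*(11/4))*5 = (11*I/4)*5 = 55*I/4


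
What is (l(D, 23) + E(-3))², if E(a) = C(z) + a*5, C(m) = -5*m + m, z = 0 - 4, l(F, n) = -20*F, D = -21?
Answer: 177241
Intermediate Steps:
z = -4
C(m) = -4*m
E(a) = 16 + 5*a (E(a) = -4*(-4) + a*5 = 16 + 5*a)
(l(D, 23) + E(-3))² = (-20*(-21) + (16 + 5*(-3)))² = (420 + (16 - 15))² = (420 + 1)² = 421² = 177241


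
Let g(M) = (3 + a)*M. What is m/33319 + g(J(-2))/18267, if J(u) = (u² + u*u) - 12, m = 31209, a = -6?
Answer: 190164877/202879391 ≈ 0.93733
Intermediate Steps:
J(u) = -12 + 2*u² (J(u) = (u² + u²) - 12 = 2*u² - 12 = -12 + 2*u²)
g(M) = -3*M (g(M) = (3 - 6)*M = -3*M)
m/33319 + g(J(-2))/18267 = 31209/33319 - 3*(-12 + 2*(-2)²)/18267 = 31209*(1/33319) - 3*(-12 + 2*4)*(1/18267) = 31209/33319 - 3*(-12 + 8)*(1/18267) = 31209/33319 - 3*(-4)*(1/18267) = 31209/33319 + 12*(1/18267) = 31209/33319 + 4/6089 = 190164877/202879391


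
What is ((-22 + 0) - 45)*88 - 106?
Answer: -6002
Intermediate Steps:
((-22 + 0) - 45)*88 - 106 = (-22 - 45)*88 - 106 = -67*88 - 106 = -5896 - 106 = -6002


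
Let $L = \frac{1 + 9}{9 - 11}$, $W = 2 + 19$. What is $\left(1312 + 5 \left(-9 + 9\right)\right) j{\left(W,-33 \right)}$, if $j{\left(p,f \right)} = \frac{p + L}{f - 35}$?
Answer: $- \frac{5248}{17} \approx -308.71$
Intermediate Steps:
$W = 21$
$L = -5$ ($L = \frac{10}{-2} = 10 \left(- \frac{1}{2}\right) = -5$)
$j{\left(p,f \right)} = \frac{-5 + p}{-35 + f}$ ($j{\left(p,f \right)} = \frac{p - 5}{f - 35} = \frac{-5 + p}{-35 + f}$)
$\left(1312 + 5 \left(-9 + 9\right)\right) j{\left(W,-33 \right)} = \left(1312 + 5 \left(-9 + 9\right)\right) \frac{-5 + 21}{-35 - 33} = \left(1312 + 5 \cdot 0\right) \frac{1}{-68} \cdot 16 = \left(1312 + 0\right) \left(\left(- \frac{1}{68}\right) 16\right) = 1312 \left(- \frac{4}{17}\right) = - \frac{5248}{17}$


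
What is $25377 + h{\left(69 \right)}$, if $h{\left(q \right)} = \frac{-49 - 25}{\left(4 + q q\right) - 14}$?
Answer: $\frac{120566053}{4751} \approx 25377.0$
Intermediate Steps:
$h{\left(q \right)} = - \frac{74}{-10 + q^{2}}$ ($h{\left(q \right)} = - \frac{74}{\left(4 + q^{2}\right) - 14} = - \frac{74}{-10 + q^{2}}$)
$25377 + h{\left(69 \right)} = 25377 - \frac{74}{-10 + 69^{2}} = 25377 - \frac{74}{-10 + 4761} = 25377 - \frac{74}{4751} = \frac{120566053}{4751}$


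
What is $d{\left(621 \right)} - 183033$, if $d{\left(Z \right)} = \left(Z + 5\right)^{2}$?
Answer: $208843$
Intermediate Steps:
$d{\left(Z \right)} = \left(5 + Z\right)^{2}$
$d{\left(621 \right)} - 183033 = \left(5 + 621\right)^{2} - 183033 = 626^{2} - 183033 = 391876 - 183033 = 208843$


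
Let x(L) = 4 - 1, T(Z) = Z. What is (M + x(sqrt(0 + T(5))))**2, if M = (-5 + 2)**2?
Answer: 144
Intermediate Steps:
x(L) = 3
M = 9 (M = (-3)**2 = 9)
(M + x(sqrt(0 + T(5))))**2 = (9 + 3)**2 = 12**2 = 144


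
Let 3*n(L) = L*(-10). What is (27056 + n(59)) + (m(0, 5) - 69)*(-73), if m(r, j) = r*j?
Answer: 95689/3 ≈ 31896.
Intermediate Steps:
m(r, j) = j*r
n(L) = -10*L/3 (n(L) = (L*(-10))/3 = (-10*L)/3 = -10*L/3)
(27056 + n(59)) + (m(0, 5) - 69)*(-73) = (27056 - 10/3*59) + (5*0 - 69)*(-73) = (27056 - 590/3) + (0 - 69)*(-73) = 80578/3 - 69*(-73) = 80578/3 + 5037 = 95689/3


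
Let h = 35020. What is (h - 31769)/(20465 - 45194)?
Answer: -3251/24729 ≈ -0.13146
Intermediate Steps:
(h - 31769)/(20465 - 45194) = (35020 - 31769)/(20465 - 45194) = 3251/(-24729) = 3251*(-1/24729) = -3251/24729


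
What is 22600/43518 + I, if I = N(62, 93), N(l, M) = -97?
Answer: -2099323/21759 ≈ -96.481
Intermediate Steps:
I = -97
22600/43518 + I = 22600/43518 - 97 = 22600*(1/43518) - 97 = 11300/21759 - 97 = -2099323/21759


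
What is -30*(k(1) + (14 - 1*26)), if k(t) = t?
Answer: 330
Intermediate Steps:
-30*(k(1) + (14 - 1*26)) = -30*(1 + (14 - 1*26)) = -30*(1 + (14 - 26)) = -30*(1 - 12) = -30*(-11) = 330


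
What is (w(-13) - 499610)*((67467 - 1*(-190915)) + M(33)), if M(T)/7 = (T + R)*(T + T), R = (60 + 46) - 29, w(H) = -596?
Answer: -154664695612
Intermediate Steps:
R = 77 (R = 106 - 29 = 77)
M(T) = 14*T*(77 + T) (M(T) = 7*((T + 77)*(T + T)) = 7*((77 + T)*(2*T)) = 7*(2*T*(77 + T)) = 14*T*(77 + T))
(w(-13) - 499610)*((67467 - 1*(-190915)) + M(33)) = (-596 - 499610)*((67467 - 1*(-190915)) + 14*33*(77 + 33)) = -500206*((67467 + 190915) + 14*33*110) = -500206*(258382 + 50820) = -500206*309202 = -154664695612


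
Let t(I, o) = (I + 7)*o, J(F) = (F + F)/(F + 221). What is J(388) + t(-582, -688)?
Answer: 240921176/609 ≈ 3.9560e+5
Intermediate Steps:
J(F) = 2*F/(221 + F) (J(F) = (2*F)/(221 + F) = 2*F/(221 + F))
t(I, o) = o*(7 + I) (t(I, o) = (7 + I)*o = o*(7 + I))
J(388) + t(-582, -688) = 2*388/(221 + 388) - 688*(7 - 582) = 2*388/609 - 688*(-575) = 2*388*(1/609) + 395600 = 776/609 + 395600 = 240921176/609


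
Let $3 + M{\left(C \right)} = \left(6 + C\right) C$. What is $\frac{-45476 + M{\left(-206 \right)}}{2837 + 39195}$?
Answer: $- \frac{4279}{42032} \approx -0.1018$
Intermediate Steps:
$M{\left(C \right)} = -3 + C \left(6 + C\right)$ ($M{\left(C \right)} = -3 + \left(6 + C\right) C = -3 + C \left(6 + C\right)$)
$\frac{-45476 + M{\left(-206 \right)}}{2837 + 39195} = \frac{-45476 + \left(-3 + \left(-206\right)^{2} + 6 \left(-206\right)\right)}{2837 + 39195} = \frac{-45476 - -41197}{42032} = \left(-45476 + 41197\right) \frac{1}{42032} = \left(-4279\right) \frac{1}{42032} = - \frac{4279}{42032}$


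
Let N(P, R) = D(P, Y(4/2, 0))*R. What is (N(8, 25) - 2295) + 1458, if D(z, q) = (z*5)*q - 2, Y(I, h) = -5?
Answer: -5887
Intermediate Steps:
D(z, q) = -2 + 5*q*z (D(z, q) = (5*z)*q - 2 = 5*q*z - 2 = -2 + 5*q*z)
N(P, R) = R*(-2 - 25*P) (N(P, R) = (-2 + 5*(-5)*P)*R = (-2 - 25*P)*R = R*(-2 - 25*P))
(N(8, 25) - 2295) + 1458 = (-1*25*(2 + 25*8) - 2295) + 1458 = (-1*25*(2 + 200) - 2295) + 1458 = (-1*25*202 - 2295) + 1458 = (-5050 - 2295) + 1458 = -7345 + 1458 = -5887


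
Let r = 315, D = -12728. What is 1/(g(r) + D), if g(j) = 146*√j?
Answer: -3182/38821861 - 219*√35/77643722 ≈ -9.8651e-5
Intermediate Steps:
1/(g(r) + D) = 1/(146*√315 - 12728) = 1/(146*(3*√35) - 12728) = 1/(438*√35 - 12728) = 1/(-12728 + 438*√35)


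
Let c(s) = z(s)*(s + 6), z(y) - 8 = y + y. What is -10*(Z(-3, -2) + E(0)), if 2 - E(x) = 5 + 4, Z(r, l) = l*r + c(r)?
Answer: -50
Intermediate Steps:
z(y) = 8 + 2*y (z(y) = 8 + (y + y) = 8 + 2*y)
c(s) = (6 + s)*(8 + 2*s) (c(s) = (8 + 2*s)*(s + 6) = (8 + 2*s)*(6 + s) = (6 + s)*(8 + 2*s))
Z(r, l) = l*r + 2*(4 + r)*(6 + r)
E(x) = -7 (E(x) = 2 - (5 + 4) = 2 - 1*9 = 2 - 9 = -7)
-10*(Z(-3, -2) + E(0)) = -10*((-2*(-3) + 2*(4 - 3)*(6 - 3)) - 7) = -10*((6 + 2*1*3) - 7) = -10*((6 + 6) - 7) = -10*(12 - 7) = -10*5 = -50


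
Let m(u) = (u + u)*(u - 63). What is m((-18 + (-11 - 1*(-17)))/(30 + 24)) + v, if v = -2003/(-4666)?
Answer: 10782059/377946 ≈ 28.528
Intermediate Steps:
m(u) = 2*u*(-63 + u) (m(u) = (2*u)*(-63 + u) = 2*u*(-63 + u))
v = 2003/4666 (v = -2003*(-1/4666) = 2003/4666 ≈ 0.42928)
m((-18 + (-11 - 1*(-17)))/(30 + 24)) + v = 2*((-18 + (-11 - 1*(-17)))/(30 + 24))*(-63 + (-18 + (-11 - 1*(-17)))/(30 + 24)) + 2003/4666 = 2*((-18 + (-11 + 17))/54)*(-63 + (-18 + (-11 + 17))/54) + 2003/4666 = 2*((-18 + 6)*(1/54))*(-63 + (-18 + 6)*(1/54)) + 2003/4666 = 2*(-12*1/54)*(-63 - 12*1/54) + 2003/4666 = 2*(-2/9)*(-63 - 2/9) + 2003/4666 = 2*(-2/9)*(-569/9) + 2003/4666 = 2276/81 + 2003/4666 = 10782059/377946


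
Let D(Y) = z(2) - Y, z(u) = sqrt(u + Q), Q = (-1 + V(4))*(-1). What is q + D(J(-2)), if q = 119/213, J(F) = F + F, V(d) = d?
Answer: 971/213 + I ≈ 4.5587 + 1.0*I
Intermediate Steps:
J(F) = 2*F
q = 119/213 (q = 119*(1/213) = 119/213 ≈ 0.55869)
Q = -3 (Q = (-1 + 4)*(-1) = 3*(-1) = -3)
z(u) = sqrt(-3 + u) (z(u) = sqrt(u - 3) = sqrt(-3 + u))
D(Y) = I - Y (D(Y) = sqrt(-3 + 2) - Y = sqrt(-1) - Y = I - Y)
q + D(J(-2)) = 119/213 + (I - 2*(-2)) = 119/213 + (I - 1*(-4)) = 119/213 + (I + 4) = 119/213 + (4 + I) = 971/213 + I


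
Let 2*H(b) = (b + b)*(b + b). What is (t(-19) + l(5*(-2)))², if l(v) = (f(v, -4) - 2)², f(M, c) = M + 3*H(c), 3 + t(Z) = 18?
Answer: 49999041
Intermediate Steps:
H(b) = 2*b² (H(b) = ((b + b)*(b + b))/2 = ((2*b)*(2*b))/2 = (4*b²)/2 = 2*b²)
t(Z) = 15 (t(Z) = -3 + 18 = 15)
f(M, c) = M + 6*c² (f(M, c) = M + 3*(2*c²) = M + 6*c²)
l(v) = (94 + v)² (l(v) = ((v + 6*(-4)²) - 2)² = ((v + 6*16) - 2)² = ((v + 96) - 2)² = ((96 + v) - 2)² = (94 + v)²)
(t(-19) + l(5*(-2)))² = (15 + (94 + 5*(-2))²)² = (15 + (94 - 10)²)² = (15 + 84²)² = (15 + 7056)² = 7071² = 49999041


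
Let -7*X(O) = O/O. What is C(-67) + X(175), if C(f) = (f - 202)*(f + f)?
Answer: 252321/7 ≈ 36046.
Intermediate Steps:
X(O) = -1/7 (X(O) = -O/(7*O) = -1/7*1 = -1/7)
C(f) = 2*f*(-202 + f) (C(f) = (-202 + f)*(2*f) = 2*f*(-202 + f))
C(-67) + X(175) = 2*(-67)*(-202 - 67) - 1/7 = 2*(-67)*(-269) - 1/7 = 36046 - 1/7 = 252321/7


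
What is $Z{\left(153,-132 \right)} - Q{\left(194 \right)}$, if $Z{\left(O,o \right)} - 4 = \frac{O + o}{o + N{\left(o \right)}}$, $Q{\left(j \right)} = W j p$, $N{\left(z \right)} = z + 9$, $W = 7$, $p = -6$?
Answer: $\frac{692913}{85} \approx 8151.9$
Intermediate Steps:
$N{\left(z \right)} = 9 + z$
$Q{\left(j \right)} = - 42 j$ ($Q{\left(j \right)} = 7 j \left(-6\right) = - 42 j$)
$Z{\left(O,o \right)} = 4 + \frac{O + o}{9 + 2 o}$ ($Z{\left(O,o \right)} = 4 + \frac{O + o}{o + \left(9 + o\right)} = 4 + \frac{O + o}{9 + 2 o}$)
$Z{\left(153,-132 \right)} - Q{\left(194 \right)} = \frac{36 + 153 + 9 \left(-132\right)}{9 + 2 \left(-132\right)} - \left(-42\right) 194 = \frac{36 + 153 - 1188}{9 - 264} - -8148 = \frac{1}{-255} \left(-999\right) + 8148 = \left(- \frac{1}{255}\right) \left(-999\right) + 8148 = \frac{333}{85} + 8148 = \frac{692913}{85}$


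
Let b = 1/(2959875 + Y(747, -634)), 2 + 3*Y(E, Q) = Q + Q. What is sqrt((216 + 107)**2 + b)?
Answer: sqrt(8223752987342717290)/8878355 ≈ 323.00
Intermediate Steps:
Y(E, Q) = -2/3 + 2*Q/3 (Y(E, Q) = -2/3 + (Q + Q)/3 = -2/3 + (2*Q)/3 = -2/3 + 2*Q/3)
b = 3/8878355 (b = 1/(2959875 + (-2/3 + (2/3)*(-634))) = 1/(2959875 + (-2/3 - 1268/3)) = 1/(2959875 - 1270/3) = 1/(8878355/3) = 3/8878355 ≈ 3.3790e-7)
sqrt((216 + 107)**2 + b) = sqrt((216 + 107)**2 + 3/8878355) = sqrt(323**2 + 3/8878355) = sqrt(104329 + 3/8878355) = sqrt(926269898798/8878355) = sqrt(8223752987342717290)/8878355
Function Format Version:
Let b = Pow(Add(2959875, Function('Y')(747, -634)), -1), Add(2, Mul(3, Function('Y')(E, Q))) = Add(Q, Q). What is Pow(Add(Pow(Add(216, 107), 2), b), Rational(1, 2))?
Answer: Mul(Rational(1, 8878355), Pow(8223752987342717290, Rational(1, 2))) ≈ 323.00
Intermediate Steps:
Function('Y')(E, Q) = Add(Rational(-2, 3), Mul(Rational(2, 3), Q)) (Function('Y')(E, Q) = Add(Rational(-2, 3), Mul(Rational(1, 3), Add(Q, Q))) = Add(Rational(-2, 3), Mul(Rational(1, 3), Mul(2, Q))) = Add(Rational(-2, 3), Mul(Rational(2, 3), Q)))
b = Rational(3, 8878355) (b = Pow(Add(2959875, Add(Rational(-2, 3), Mul(Rational(2, 3), -634))), -1) = Pow(Add(2959875, Add(Rational(-2, 3), Rational(-1268, 3))), -1) = Pow(Add(2959875, Rational(-1270, 3)), -1) = Pow(Rational(8878355, 3), -1) = Rational(3, 8878355) ≈ 3.3790e-7)
Pow(Add(Pow(Add(216, 107), 2), b), Rational(1, 2)) = Pow(Add(Pow(Add(216, 107), 2), Rational(3, 8878355)), Rational(1, 2)) = Pow(Add(Pow(323, 2), Rational(3, 8878355)), Rational(1, 2)) = Pow(Add(104329, Rational(3, 8878355)), Rational(1, 2)) = Pow(Rational(926269898798, 8878355), Rational(1, 2)) = Mul(Rational(1, 8878355), Pow(8223752987342717290, Rational(1, 2)))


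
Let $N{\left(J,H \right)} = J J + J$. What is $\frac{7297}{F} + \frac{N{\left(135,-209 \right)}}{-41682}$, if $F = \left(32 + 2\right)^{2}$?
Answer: $\frac{47154899}{8030732} \approx 5.8718$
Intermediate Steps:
$N{\left(J,H \right)} = J + J^{2}$ ($N{\left(J,H \right)} = J^{2} + J = J + J^{2}$)
$F = 1156$ ($F = 34^{2} = 1156$)
$\frac{7297}{F} + \frac{N{\left(135,-209 \right)}}{-41682} = \frac{7297}{1156} + \frac{135 \left(1 + 135\right)}{-41682} = 7297 \cdot \frac{1}{1156} + 135 \cdot 136 \left(- \frac{1}{41682}\right) = \frac{7297}{1156} + 18360 \left(- \frac{1}{41682}\right) = \frac{7297}{1156} - \frac{3060}{6947} = \frac{47154899}{8030732}$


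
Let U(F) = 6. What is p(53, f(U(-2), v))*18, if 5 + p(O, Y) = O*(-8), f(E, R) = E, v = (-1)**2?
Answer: -7722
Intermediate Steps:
v = 1
p(O, Y) = -5 - 8*O (p(O, Y) = -5 + O*(-8) = -5 - 8*O)
p(53, f(U(-2), v))*18 = (-5 - 8*53)*18 = (-5 - 424)*18 = -429*18 = -7722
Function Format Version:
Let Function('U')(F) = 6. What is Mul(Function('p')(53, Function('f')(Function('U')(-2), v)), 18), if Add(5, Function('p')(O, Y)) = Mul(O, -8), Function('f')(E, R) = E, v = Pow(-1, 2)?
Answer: -7722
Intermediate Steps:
v = 1
Function('p')(O, Y) = Add(-5, Mul(-8, O)) (Function('p')(O, Y) = Add(-5, Mul(O, -8)) = Add(-5, Mul(-8, O)))
Mul(Function('p')(53, Function('f')(Function('U')(-2), v)), 18) = Mul(Add(-5, Mul(-8, 53)), 18) = Mul(Add(-5, -424), 18) = Mul(-429, 18) = -7722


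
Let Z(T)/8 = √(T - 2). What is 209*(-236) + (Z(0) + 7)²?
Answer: -49403 + 112*I*√2 ≈ -49403.0 + 158.39*I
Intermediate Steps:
Z(T) = 8*√(-2 + T) (Z(T) = 8*√(T - 2) = 8*√(-2 + T))
209*(-236) + (Z(0) + 7)² = 209*(-236) + (8*√(-2 + 0) + 7)² = -49324 + (8*√(-2) + 7)² = -49324 + (8*(I*√2) + 7)² = -49324 + (8*I*√2 + 7)² = -49324 + (7 + 8*I*√2)²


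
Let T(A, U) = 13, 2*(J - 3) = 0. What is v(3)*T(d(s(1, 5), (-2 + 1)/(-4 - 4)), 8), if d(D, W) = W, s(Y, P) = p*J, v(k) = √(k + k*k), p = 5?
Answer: 26*√3 ≈ 45.033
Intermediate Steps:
J = 3 (J = 3 + (½)*0 = 3 + 0 = 3)
v(k) = √(k + k²)
s(Y, P) = 15 (s(Y, P) = 5*3 = 15)
v(3)*T(d(s(1, 5), (-2 + 1)/(-4 - 4)), 8) = √(3*(1 + 3))*13 = √(3*4)*13 = √12*13 = (2*√3)*13 = 26*√3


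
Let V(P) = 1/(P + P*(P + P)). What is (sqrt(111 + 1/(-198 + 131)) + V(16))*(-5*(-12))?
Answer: 5/44 + 1560*sqrt(737)/67 ≈ 632.21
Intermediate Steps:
V(P) = 1/(P + 2*P**2) (V(P) = 1/(P + P*(2*P)) = 1/(P + 2*P**2))
(sqrt(111 + 1/(-198 + 131)) + V(16))*(-5*(-12)) = (sqrt(111 + 1/(-198 + 131)) + 1/(16*(1 + 2*16)))*(-5*(-12)) = (sqrt(111 + 1/(-67)) + 1/(16*(1 + 32)))*60 = (sqrt(111 - 1/67) + (1/16)/33)*60 = (sqrt(7436/67) + (1/16)*(1/33))*60 = (26*sqrt(737)/67 + 1/528)*60 = (1/528 + 26*sqrt(737)/67)*60 = 5/44 + 1560*sqrt(737)/67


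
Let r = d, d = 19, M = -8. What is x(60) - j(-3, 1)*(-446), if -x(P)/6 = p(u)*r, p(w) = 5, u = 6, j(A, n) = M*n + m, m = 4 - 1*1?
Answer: -2800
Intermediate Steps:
m = 3 (m = 4 - 1 = 3)
j(A, n) = 3 - 8*n (j(A, n) = -8*n + 3 = 3 - 8*n)
r = 19
x(P) = -570 (x(P) = -30*19 = -6*95 = -570)
x(60) - j(-3, 1)*(-446) = -570 - (3 - 8*1)*(-446) = -570 - (3 - 8)*(-446) = -570 - (-5)*(-446) = -570 - 1*2230 = -570 - 2230 = -2800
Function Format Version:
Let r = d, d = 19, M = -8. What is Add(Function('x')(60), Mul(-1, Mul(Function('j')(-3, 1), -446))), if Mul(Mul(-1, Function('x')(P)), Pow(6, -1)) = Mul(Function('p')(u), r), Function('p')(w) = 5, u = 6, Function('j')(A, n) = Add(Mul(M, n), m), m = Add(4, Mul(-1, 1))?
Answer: -2800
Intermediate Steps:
m = 3 (m = Add(4, -1) = 3)
Function('j')(A, n) = Add(3, Mul(-8, n)) (Function('j')(A, n) = Add(Mul(-8, n), 3) = Add(3, Mul(-8, n)))
r = 19
Function('x')(P) = -570 (Function('x')(P) = Mul(-6, Mul(5, 19)) = Mul(-6, 95) = -570)
Add(Function('x')(60), Mul(-1, Mul(Function('j')(-3, 1), -446))) = Add(-570, Mul(-1, Mul(Add(3, Mul(-8, 1)), -446))) = Add(-570, Mul(-1, Mul(Add(3, -8), -446))) = Add(-570, Mul(-1, Mul(-5, -446))) = Add(-570, Mul(-1, 2230)) = Add(-570, -2230) = -2800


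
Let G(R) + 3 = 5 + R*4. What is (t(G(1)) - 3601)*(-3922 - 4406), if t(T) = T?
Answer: 29939160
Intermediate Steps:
G(R) = 2 + 4*R (G(R) = -3 + (5 + R*4) = -3 + (5 + 4*R) = 2 + 4*R)
(t(G(1)) - 3601)*(-3922 - 4406) = ((2 + 4*1) - 3601)*(-3922 - 4406) = ((2 + 4) - 3601)*(-8328) = (6 - 3601)*(-8328) = -3595*(-8328) = 29939160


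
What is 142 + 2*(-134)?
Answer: -126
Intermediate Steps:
142 + 2*(-134) = 142 - 268 = -126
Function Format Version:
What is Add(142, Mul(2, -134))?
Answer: -126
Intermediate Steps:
Add(142, Mul(2, -134)) = Add(142, -268) = -126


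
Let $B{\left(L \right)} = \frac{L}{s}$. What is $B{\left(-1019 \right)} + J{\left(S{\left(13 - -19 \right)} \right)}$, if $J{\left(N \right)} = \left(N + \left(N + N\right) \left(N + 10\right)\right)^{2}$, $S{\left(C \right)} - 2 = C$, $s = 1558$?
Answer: $\frac{14266100189}{1558} \approx 9.1567 \cdot 10^{6}$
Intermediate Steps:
$S{\left(C \right)} = 2 + C$
$B{\left(L \right)} = \frac{L}{1558}$
$J{\left(N \right)} = \left(N + 2 N \left(10 + N\right)\right)^{2}$
$B{\left(-1019 \right)} + J{\left(S{\left(13 - -19 \right)} \right)} = \frac{1}{1558} \left(-1019\right) + \left(2 + \left(13 - -19\right)\right)^{2} \left(21 + 2 \left(2 + \left(13 - -19\right)\right)\right)^{2} = - \frac{1019}{1558} + \left(2 + \left(13 + 19\right)\right)^{2} \left(21 + 2 \left(2 + \left(13 + 19\right)\right)\right)^{2} = - \frac{1019}{1558} + \left(2 + 32\right)^{2} \left(21 + 2 \left(2 + 32\right)\right)^{2} = - \frac{1019}{1558} + 34^{2} \left(21 + 2 \cdot 34\right)^{2} = - \frac{1019}{1558} + 1156 \left(21 + 68\right)^{2} = - \frac{1019}{1558} + 1156 \cdot 89^{2} = - \frac{1019}{1558} + 1156 \cdot 7921 = - \frac{1019}{1558} + 9156676 = \frac{14266100189}{1558}$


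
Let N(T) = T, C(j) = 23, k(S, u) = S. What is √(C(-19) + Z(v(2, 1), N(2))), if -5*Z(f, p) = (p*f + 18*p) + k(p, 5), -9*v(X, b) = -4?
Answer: √137/3 ≈ 3.9016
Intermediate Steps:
v(X, b) = 4/9 (v(X, b) = -⅑*(-4) = 4/9)
Z(f, p) = -19*p/5 - f*p/5 (Z(f, p) = -((p*f + 18*p) + p)/5 = -((f*p + 18*p) + p)/5 = -((18*p + f*p) + p)/5 = -(19*p + f*p)/5 = -19*p/5 - f*p/5)
√(C(-19) + Z(v(2, 1), N(2))) = √(23 + (⅕)*2*(-19 - 1*4/9)) = √(23 + (⅕)*2*(-19 - 4/9)) = √(23 + (⅕)*2*(-175/9)) = √(23 - 70/9) = √(137/9) = √137/3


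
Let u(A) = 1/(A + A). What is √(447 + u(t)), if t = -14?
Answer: √87605/14 ≈ 21.142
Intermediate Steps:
u(A) = 1/(2*A)
√(447 + u(t)) = √(447 + (½)/(-14)) = √(447 + (½)*(-1/14)) = √(447 - 1/28) = √(12515/28) = √87605/14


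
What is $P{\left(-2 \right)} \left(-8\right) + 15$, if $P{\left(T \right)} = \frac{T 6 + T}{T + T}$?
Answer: $-13$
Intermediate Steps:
$P{\left(T \right)} = \frac{7}{2}$ ($P{\left(T \right)} = \frac{6 T + T}{2 T} = 7 T \frac{1}{2 T} = \frac{7}{2}$)
$P{\left(-2 \right)} \left(-8\right) + 15 = \frac{7}{2} \left(-8\right) + 15 = -28 + 15 = -13$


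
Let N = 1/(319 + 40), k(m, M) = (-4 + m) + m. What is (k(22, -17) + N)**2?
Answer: 206238321/128881 ≈ 1600.2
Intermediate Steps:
k(m, M) = -4 + 2*m
N = 1/359 ≈ 0.0027855
(k(22, -17) + N)**2 = ((-4 + 2*22) + 1/359)**2 = ((-4 + 44) + 1/359)**2 = (40 + 1/359)**2 = (14361/359)**2 = 206238321/128881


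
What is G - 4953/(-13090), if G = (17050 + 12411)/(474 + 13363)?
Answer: 454179151/181126330 ≈ 2.5075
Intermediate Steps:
G = 29461/13837 ≈ 2.1291
G - 4953/(-13090) = 29461/13837 - 4953/(-13090) = 29461/13837 - 4953*(-1)/13090 = 29461/13837 - 1*(-4953/13090) = 29461/13837 + 4953/13090 = 454179151/181126330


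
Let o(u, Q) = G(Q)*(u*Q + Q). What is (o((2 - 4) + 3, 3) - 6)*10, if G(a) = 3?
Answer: 120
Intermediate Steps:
o(u, Q) = 3*Q + 3*Q*u (o(u, Q) = 3*(u*Q + Q) = 3*(Q*u + Q) = 3*(Q + Q*u) = 3*Q + 3*Q*u)
(o((2 - 4) + 3, 3) - 6)*10 = (3*3*(1 + ((2 - 4) + 3)) - 6)*10 = (3*3*(1 + (-2 + 3)) - 6)*10 = (3*3*(1 + 1) - 6)*10 = (3*3*2 - 6)*10 = (18 - 6)*10 = 12*10 = 120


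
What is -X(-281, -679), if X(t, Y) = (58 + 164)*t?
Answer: 62382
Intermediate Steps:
X(t, Y) = 222*t
-X(-281, -679) = -222*(-281) = -1*(-62382) = 62382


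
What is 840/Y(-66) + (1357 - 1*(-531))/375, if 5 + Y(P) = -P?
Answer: 430168/22875 ≈ 18.805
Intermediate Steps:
Y(P) = -5 - P
840/Y(-66) + (1357 - 1*(-531))/375 = 840/(-5 - 1*(-66)) + (1357 - 1*(-531))/375 = 840/(-5 + 66) + (1357 + 531)*(1/375) = 840/61 + 1888*(1/375) = 840*(1/61) + 1888/375 = 840/61 + 1888/375 = 430168/22875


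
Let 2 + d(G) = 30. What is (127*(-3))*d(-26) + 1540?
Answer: -9128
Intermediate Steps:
d(G) = 28 (d(G) = -2 + 30 = 28)
(127*(-3))*d(-26) + 1540 = (127*(-3))*28 + 1540 = -381*28 + 1540 = -10668 + 1540 = -9128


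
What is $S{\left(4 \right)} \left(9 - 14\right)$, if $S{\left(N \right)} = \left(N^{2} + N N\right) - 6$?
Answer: $-130$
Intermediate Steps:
$S{\left(N \right)} = -6 + 2 N^{2}$ ($S{\left(N \right)} = \left(N^{2} + N^{2}\right) - 6 = 2 N^{2} - 6 = -6 + 2 N^{2}$)
$S{\left(4 \right)} \left(9 - 14\right) = \left(-6 + 2 \cdot 4^{2}\right) \left(9 - 14\right) = \left(-6 + 2 \cdot 16\right) \left(-5\right) = \left(-6 + 32\right) \left(-5\right) = 26 \left(-5\right) = -130$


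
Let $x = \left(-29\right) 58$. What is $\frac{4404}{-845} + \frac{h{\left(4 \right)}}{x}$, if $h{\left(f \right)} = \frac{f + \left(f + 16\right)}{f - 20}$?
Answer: $- \frac{14812521}{2842580} \approx -5.2109$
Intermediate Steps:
$x = -1682$
$h{\left(f \right)} = \frac{16 + 2 f}{-20 + f}$ ($h{\left(f \right)} = \frac{f + \left(16 + f\right)}{-20 + f} = \frac{16 + 2 f}{-20 + f}$)
$\frac{4404}{-845} + \frac{h{\left(4 \right)}}{x} = \frac{4404}{-845} + \frac{2 \frac{1}{-20 + 4} \left(8 + 4\right)}{-1682} = 4404 \left(- \frac{1}{845}\right) + 2 \frac{1}{-16} \cdot 12 \left(- \frac{1}{1682}\right) = - \frac{4404}{845} + 2 \left(- \frac{1}{16}\right) 12 \left(- \frac{1}{1682}\right) = - \frac{4404}{845} - - \frac{3}{3364} = - \frac{4404}{845} + \frac{3}{3364} = - \frac{14812521}{2842580}$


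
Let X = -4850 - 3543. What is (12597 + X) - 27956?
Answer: -23752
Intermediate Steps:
X = -8393
(12597 + X) - 27956 = (12597 - 8393) - 27956 = 4204 - 27956 = -23752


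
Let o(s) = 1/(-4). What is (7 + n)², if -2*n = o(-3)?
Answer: 3249/64 ≈ 50.766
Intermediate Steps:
o(s) = -¼
n = ⅛ (n = -½*(-¼) = ⅛ ≈ 0.12500)
(7 + n)² = (7 + ⅛)² = (57/8)² = 3249/64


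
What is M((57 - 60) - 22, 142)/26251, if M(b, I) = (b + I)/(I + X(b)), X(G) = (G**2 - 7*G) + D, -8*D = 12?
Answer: 26/5486459 ≈ 4.7389e-6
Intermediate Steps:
D = -3/2 (D = -1/8*12 = -3/2 ≈ -1.5000)
X(G) = -3/2 + G**2 - 7*G (X(G) = (G**2 - 7*G) - 3/2 = -3/2 + G**2 - 7*G)
M(b, I) = (I + b)/(-3/2 + I + b**2 - 7*b) (M(b, I) = (b + I)/(I + (-3/2 + b**2 - 7*b)) = (I + b)/(-3/2 + I + b**2 - 7*b))
M((57 - 60) - 22, 142)/26251 = (2*(142 + ((57 - 60) - 22))/(-3 - 14*((57 - 60) - 22) + 2*142 + 2*((57 - 60) - 22)**2))/26251 = (2*(142 + (-3 - 22))/(-3 - 14*(-3 - 22) + 284 + 2*(-3 - 22)**2))*(1/26251) = (2*(142 - 25)/(-3 - 14*(-25) + 284 + 2*(-25)**2))*(1/26251) = (2*117/(-3 + 350 + 284 + 2*625))*(1/26251) = (2*117/(-3 + 350 + 284 + 1250))*(1/26251) = (2*117/1881)*(1/26251) = (2*(1/1881)*117)*(1/26251) = (26/209)*(1/26251) = 26/5486459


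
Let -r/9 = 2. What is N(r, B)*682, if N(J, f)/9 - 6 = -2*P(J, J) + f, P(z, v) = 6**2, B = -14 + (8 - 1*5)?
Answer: -472626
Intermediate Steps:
r = -18 (r = -9*2 = -18)
B = -11 (B = -14 + (8 - 5) = -14 + 3 = -11)
P(z, v) = 36
N(J, f) = -594 + 9*f (N(J, f) = 54 + 9*(-2*36 + f) = 54 + 9*(-72 + f) = 54 + (-648 + 9*f) = -594 + 9*f)
N(r, B)*682 = (-594 + 9*(-11))*682 = (-594 - 99)*682 = -693*682 = -472626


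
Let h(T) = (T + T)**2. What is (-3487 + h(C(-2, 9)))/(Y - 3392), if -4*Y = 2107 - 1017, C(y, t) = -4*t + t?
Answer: 1142/7329 ≈ 0.15582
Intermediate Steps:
C(y, t) = -3*t
h(T) = 4*T**2 (h(T) = (2*T)**2 = 4*T**2)
Y = -545/2 (Y = -(2107 - 1017)/4 = -1/4*1090 = -545/2 ≈ -272.50)
(-3487 + h(C(-2, 9)))/(Y - 3392) = (-3487 + 4*(-3*9)**2)/(-545/2 - 3392) = (-3487 + 4*(-27)**2)/(-7329/2) = (-3487 + 4*729)*(-2/7329) = (-3487 + 2916)*(-2/7329) = -571*(-2/7329) = 1142/7329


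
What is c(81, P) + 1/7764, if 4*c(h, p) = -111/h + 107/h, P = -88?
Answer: -2561/209628 ≈ -0.012217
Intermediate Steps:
c(h, p) = -1/h (c(h, p) = (-111/h + 107/h)/4 = (-4/h)/4 = -1/h)
c(81, P) + 1/7764 = -1/81 + 1/7764 = -2561/209628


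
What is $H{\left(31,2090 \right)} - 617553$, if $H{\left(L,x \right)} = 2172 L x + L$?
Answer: $140106358$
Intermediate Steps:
$H{\left(L,x \right)} = L + 2172 L x$ ($H{\left(L,x \right)} = 2172 L x + L = L + 2172 L x$)
$H{\left(31,2090 \right)} - 617553 = 31 \left(1 + 2172 \cdot 2090\right) - 617553 = 31 \left(1 + 4539480\right) - 617553 = 31 \cdot 4539481 - 617553 = 140723911 - 617553 = 140106358$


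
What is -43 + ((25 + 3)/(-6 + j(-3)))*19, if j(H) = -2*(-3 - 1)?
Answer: 223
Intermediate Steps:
j(H) = 8 (j(H) = -2*(-4) = 8)
-43 + ((25 + 3)/(-6 + j(-3)))*19 = -43 + ((25 + 3)/(-6 + 8))*19 = -43 + (28/2)*19 = -43 + (28*(½))*19 = -43 + 14*19 = -43 + 266 = 223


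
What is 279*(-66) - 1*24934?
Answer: -43348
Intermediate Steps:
279*(-66) - 1*24934 = -18414 - 24934 = -43348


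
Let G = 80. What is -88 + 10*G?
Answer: 712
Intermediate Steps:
-88 + 10*G = -88 + 10*80 = -88 + 800 = 712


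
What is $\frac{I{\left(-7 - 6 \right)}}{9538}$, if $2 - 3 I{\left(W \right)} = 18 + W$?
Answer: $- \frac{1}{9538} \approx -0.00010484$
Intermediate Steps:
$I{\left(W \right)} = - \frac{16}{3} - \frac{W}{3}$ ($I{\left(W \right)} = \frac{2}{3} - \frac{18 + W}{3} = \frac{2}{3} - \left(6 + \frac{W}{3}\right) = - \frac{16}{3} - \frac{W}{3}$)
$\frac{I{\left(-7 - 6 \right)}}{9538} = \frac{- \frac{16}{3} - \frac{-7 - 6}{3}}{9538} = \left(- \frac{16}{3} - - \frac{13}{3}\right) \frac{1}{9538} = \left(- \frac{16}{3} + \frac{13}{3}\right) \frac{1}{9538} = \left(-1\right) \frac{1}{9538} = - \frac{1}{9538}$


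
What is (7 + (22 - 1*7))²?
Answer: 484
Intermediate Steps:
(7 + (22 - 1*7))² = (7 + (22 - 7))² = (7 + 15)² = 22² = 484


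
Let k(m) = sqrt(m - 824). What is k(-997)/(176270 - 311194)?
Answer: -I*sqrt(1821)/134924 ≈ -0.00031628*I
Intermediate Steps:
k(m) = sqrt(-824 + m)
k(-997)/(176270 - 311194) = sqrt(-824 - 997)/(176270 - 311194) = sqrt(-1821)/(-134924) = (I*sqrt(1821))*(-1/134924) = -I*sqrt(1821)/134924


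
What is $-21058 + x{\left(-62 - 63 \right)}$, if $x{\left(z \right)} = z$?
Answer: $-21183$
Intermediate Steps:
$-21058 + x{\left(-62 - 63 \right)} = -21058 - 125 = -21183$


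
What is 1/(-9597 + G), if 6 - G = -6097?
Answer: -1/3494 ≈ -0.00028620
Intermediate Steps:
G = 6103 (G = 6 - 1*(-6097) = 6 + 6097 = 6103)
1/(-9597 + G) = 1/(-9597 + 6103) = 1/(-3494) = -1/3494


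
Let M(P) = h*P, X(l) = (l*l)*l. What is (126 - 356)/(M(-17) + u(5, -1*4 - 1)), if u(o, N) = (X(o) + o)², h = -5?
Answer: -46/3397 ≈ -0.013541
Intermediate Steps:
X(l) = l³ (X(l) = l²*l = l³)
M(P) = -5*P
u(o, N) = (o + o³)² (u(o, N) = (o³ + o)² = (o + o³)²)
(126 - 356)/(M(-17) + u(5, -1*4 - 1)) = (126 - 356)/(-5*(-17) + 5²*(1 + 5²)²) = -230/(85 + 25*(1 + 25)²) = -230/(85 + 25*26²) = -230/(85 + 25*676) = -230/(85 + 16900) = -230/16985 = -230*1/16985 = -46/3397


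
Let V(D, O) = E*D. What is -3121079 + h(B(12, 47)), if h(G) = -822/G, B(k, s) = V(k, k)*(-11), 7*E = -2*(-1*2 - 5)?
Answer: -137327339/44 ≈ -3.1211e+6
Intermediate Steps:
E = 2 (E = (-2*(-1*2 - 5))/7 = (-2*(-2 - 5))/7 = (-2*(-7))/7 = (1/7)*14 = 2)
V(D, O) = 2*D
B(k, s) = -22*k (B(k, s) = (2*k)*(-11) = -22*k)
-3121079 + h(B(12, 47)) = -3121079 - 822/((-22*12)) = -3121079 - 822/(-264) = -3121079 - 822*(-1/264) = -3121079 + 137/44 = -137327339/44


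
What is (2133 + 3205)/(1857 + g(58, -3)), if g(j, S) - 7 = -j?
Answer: 2669/903 ≈ 2.9557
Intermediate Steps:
g(j, S) = 7 - j
(2133 + 3205)/(1857 + g(58, -3)) = (2133 + 3205)/(1857 + (7 - 1*58)) = 5338/(1857 + (7 - 58)) = 5338/(1857 - 51) = 5338/1806 = 5338*(1/1806) = 2669/903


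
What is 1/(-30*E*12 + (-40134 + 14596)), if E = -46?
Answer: -1/8978 ≈ -0.00011138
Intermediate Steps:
1/(-30*E*12 + (-40134 + 14596)) = 1/(-30*(-46)*12 + (-40134 + 14596)) = 1/(1380*12 - 25538) = 1/(16560 - 25538) = 1/(-8978) = -1/8978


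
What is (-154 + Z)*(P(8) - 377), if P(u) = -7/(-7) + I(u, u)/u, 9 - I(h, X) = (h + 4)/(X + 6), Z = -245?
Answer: 1196943/8 ≈ 1.4962e+5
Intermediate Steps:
I(h, X) = 9 - (4 + h)/(6 + X) (I(h, X) = 9 - (h + 4)/(X + 6) = 9 - (4 + h)/(6 + X))
P(u) = 1 + (50 + 8*u)/(u*(6 + u)) (P(u) = -7/(-7) + ((50 - u + 9*u)/(6 + u))/u = -7*(-⅐) + ((50 + 8*u)/(6 + u))/u = 1 + (50 + 8*u)/(u*(6 + u)))
(-154 + Z)*(P(8) - 377) = (-154 - 245)*((50 + 8² + 14*8)/(8*(6 + 8)) - 377) = -399*((⅛)*(50 + 64 + 112)/14 - 377) = -399*((⅛)*(1/14)*226 - 377) = -399*(113/56 - 377) = -399*(-20999/56) = 1196943/8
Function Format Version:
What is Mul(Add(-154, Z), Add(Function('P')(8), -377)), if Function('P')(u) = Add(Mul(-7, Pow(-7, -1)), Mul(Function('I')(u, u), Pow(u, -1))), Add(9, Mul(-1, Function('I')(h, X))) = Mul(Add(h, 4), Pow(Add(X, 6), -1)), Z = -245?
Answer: Rational(1196943, 8) ≈ 1.4962e+5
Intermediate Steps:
Function('I')(h, X) = Add(9, Mul(-1, Pow(Add(6, X), -1), Add(4, h))) (Function('I')(h, X) = Add(9, Mul(-1, Mul(Add(h, 4), Pow(Add(X, 6), -1)))) = Add(9, Mul(-1, Mul(Add(4, h), Pow(Add(6, X), -1)))) = Add(9, Mul(-1, Mul(Pow(Add(6, X), -1), Add(4, h)))) = Add(9, Mul(-1, Pow(Add(6, X), -1), Add(4, h))))
Function('P')(u) = Add(1, Mul(Pow(u, -1), Pow(Add(6, u), -1), Add(50, Mul(8, u)))) (Function('P')(u) = Add(Mul(-7, Pow(-7, -1)), Mul(Mul(Pow(Add(6, u), -1), Add(50, Mul(-1, u), Mul(9, u))), Pow(u, -1))) = Add(Mul(-7, Rational(-1, 7)), Mul(Mul(Pow(Add(6, u), -1), Add(50, Mul(8, u))), Pow(u, -1))) = Add(1, Mul(Pow(u, -1), Pow(Add(6, u), -1), Add(50, Mul(8, u)))))
Mul(Add(-154, Z), Add(Function('P')(8), -377)) = Mul(Add(-154, -245), Add(Mul(Pow(8, -1), Pow(Add(6, 8), -1), Add(50, Pow(8, 2), Mul(14, 8))), -377)) = Mul(-399, Add(Mul(Rational(1, 8), Pow(14, -1), Add(50, 64, 112)), -377)) = Mul(-399, Add(Mul(Rational(1, 8), Rational(1, 14), 226), -377)) = Mul(-399, Add(Rational(113, 56), -377)) = Mul(-399, Rational(-20999, 56)) = Rational(1196943, 8)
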